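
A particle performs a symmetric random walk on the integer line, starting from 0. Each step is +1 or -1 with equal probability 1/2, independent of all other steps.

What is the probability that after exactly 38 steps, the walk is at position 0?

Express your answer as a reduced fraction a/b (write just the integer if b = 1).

Answer: 4418157975/34359738368

Derivation:
To return to 0 after 38 steps: need exactly 19 steps of +1 and 19 of -1.
Favorable paths: C(38,19) = 35345263800
Total paths: 2^38 = 274877906944
P = 35345263800/274877906944 = 4418157975/34359738368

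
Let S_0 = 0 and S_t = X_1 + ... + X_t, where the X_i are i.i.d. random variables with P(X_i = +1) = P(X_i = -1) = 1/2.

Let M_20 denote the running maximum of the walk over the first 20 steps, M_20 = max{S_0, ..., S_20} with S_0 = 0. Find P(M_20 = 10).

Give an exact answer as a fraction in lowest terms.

Let M_20 = max(S_0,...,S_20). Use the reflection principle: for j ≥ 1, #{paths with M_20 ≥ j} = #{S_20 ≥ j} + #{S_20 ≥ j+1}.
By reflection, #{M_20 ≥ 10} = #{S_20 ≥ 10} + #{S_20 ≥ 11} = 21700 + 6196 = 27896.
#{M_20 ≥ 11} = #{S_20 ≥ 11} + #{S_20 ≥ 12} = 6196 + 6196 = 12392.
#{M_20 = 10} = 27896 - 12392 = 15504.
P(M_20 = 10) = 15504/1048576 = 969/65536

Answer: 969/65536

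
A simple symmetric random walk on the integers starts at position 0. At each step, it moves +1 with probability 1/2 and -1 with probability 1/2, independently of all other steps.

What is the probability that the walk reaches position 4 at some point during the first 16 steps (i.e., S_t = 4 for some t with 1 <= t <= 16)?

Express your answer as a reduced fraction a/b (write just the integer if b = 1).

Answer: 10889/32768

Derivation:
Count via complement. Let g(t,s) = #length-t paths at position s with S_1..S_t all ≠ 4.
g(t,s) = g(t-1,s-1) + g(t-1,s+1) for s ≠ 4; g(t,4) = 0.
t=0: g(0,0)=1
t=1: g(1,-1)=1 g(1,1)=1
t=2: g(2,-2)=1 g(2,0)=2 g(2,2)=1
t=3: g(3,-3)=1 g(3,-1)=3 g(3,1)=3 g(3,3)=1
t=4: g(4,-4)=1 g(4,-2)=4 g(4,0)=6 g(4,2)=4
t=5: g(5,-5)=1 g(5,-3)=5 g(5,-1)=10 g(5,1)=10 g(5,3)=4
t=6: g(6,-6)=1 g(6,-4)=6 g(6,-2)=15 g(6,0)=20 g(6,2)=14
t=7: g(7,-7)=1 g(7,-5)=7 g(7,-3)=21 g(7,-1)=35 g(7,1)=34 g(7,3)=14
t=8: g(8,-8)=1 g(8,-6)=8 g(8,-4)=28 g(8,-2)=56 g(8,0)=69 g(8,2)=48
t=9: g(9,-9)=1 g(9,-7)=9 g(9,-5)=36 g(9,-3)=84 g(9,-1)=125 g(9,1)=117 g(9,3)=48
t=10: g(10,-10)=1 g(10,-8)=10 g(10,-6)=45 g(10,-4)=120 g(10,-2)=209 g(10,0)=242 g(10,2)=165
t=11: g(11,-11)=1 g(11,-9)=11 g(11,-7)=55 g(11,-5)=165 g(11,-3)=329 g(11,-1)=451 g(11,1)=407 g(11,3)=165
t=12: g(12,-12)=1 g(12,-10)=12 g(12,-8)=66 g(12,-6)=220 g(12,-4)=494 g(12,-2)=780 g(12,0)=858 g(12,2)=572
t=13: g(13,-13)=1 g(13,-11)=13 g(13,-9)=78 g(13,-7)=286 g(13,-5)=714 g(13,-3)=1274 g(13,-1)=1638 g(13,1)=1430 g(13,3)=572
t=14: g(14,-14)=1 g(14,-12)=14 g(14,-10)=91 g(14,-8)=364 g(14,-6)=1000 g(14,-4)=1988 g(14,-2)=2912 g(14,0)=3068 g(14,2)=2002
t=15: g(15,-15)=1 g(15,-13)=15 g(15,-11)=105 g(15,-9)=455 g(15,-7)=1364 g(15,-5)=2988 g(15,-3)=4900 g(15,-1)=5980 g(15,1)=5070 g(15,3)=2002
t=16: g(16,-16)=1 g(16,-14)=16 g(16,-12)=120 g(16,-10)=560 g(16,-8)=1819 g(16,-6)=4352 g(16,-4)=7888 g(16,-2)=10880 g(16,0)=11050 g(16,2)=7072
Paths never hitting 4: Σ_s g(16,s) = 43758
Paths hitting 4: 2^16 - 43758 = 21778
P = 21778/65536 = 10889/32768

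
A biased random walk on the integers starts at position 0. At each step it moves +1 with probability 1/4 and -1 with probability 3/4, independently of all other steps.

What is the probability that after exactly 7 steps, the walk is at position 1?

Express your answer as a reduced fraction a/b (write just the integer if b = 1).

Answer: 945/16384

Derivation:
To reach position 1 after 7 steps: need 4 steps of +1 and 3 steps of -1.
Number of such sequences: C(7,4) = 35
Each has probability (1/4)^4 · (3/4)^3 = 27/16384
P = 35 · 27/16384 = 945/16384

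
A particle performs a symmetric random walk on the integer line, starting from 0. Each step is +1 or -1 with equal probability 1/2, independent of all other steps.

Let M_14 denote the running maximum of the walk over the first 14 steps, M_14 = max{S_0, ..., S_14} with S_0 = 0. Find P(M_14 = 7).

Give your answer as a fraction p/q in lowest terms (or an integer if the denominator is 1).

Let M_14 = max(S_0,...,S_14). Use the reflection principle: for j ≥ 1, #{paths with M_14 ≥ j} = #{S_14 ≥ j} + #{S_14 ≥ j+1}.
By reflection, #{M_14 ≥ 7} = #{S_14 ≥ 7} + #{S_14 ≥ 8} = 470 + 470 = 940.
#{M_14 ≥ 8} = #{S_14 ≥ 8} + #{S_14 ≥ 9} = 470 + 106 = 576.
#{M_14 = 7} = 940 - 576 = 364.
P(M_14 = 7) = 364/16384 = 91/4096

Answer: 91/4096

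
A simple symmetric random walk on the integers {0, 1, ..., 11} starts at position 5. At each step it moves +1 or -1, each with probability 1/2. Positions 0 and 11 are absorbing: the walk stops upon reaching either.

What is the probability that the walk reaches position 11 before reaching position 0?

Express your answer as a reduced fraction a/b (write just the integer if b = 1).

Answer: 5/11

Derivation:
Symmetric walk (p = 1/2): the harmonic-function argument gives P(hit 11 before 0 | start at 5) = a/N.
P = 5/11 = 5/11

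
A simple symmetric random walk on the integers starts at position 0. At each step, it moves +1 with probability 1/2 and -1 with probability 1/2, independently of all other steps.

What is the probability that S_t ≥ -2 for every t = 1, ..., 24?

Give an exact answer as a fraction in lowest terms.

Let f(t,s) = #length-t paths at position s with S_1..S_t all ≥ -2.
f(t,s) = f(t-1,s-1) + f(t-1,s+1) for s ≥ -2; f(t,s) = 0 for s < -2.
t=0: f(0,0)=1
t=1: f(1,-1)=1 f(1,1)=1
t=2: f(2,-2)=1 f(2,0)=2 f(2,2)=1
t=3: f(3,-1)=3 f(3,1)=3 f(3,3)=1
t=4: f(4,-2)=3 f(4,0)=6 f(4,2)=4 f(4,4)=1
t=5: f(5,-1)=9 f(5,1)=10 f(5,3)=5 f(5,5)=1
t=6: f(6,-2)=9 f(6,0)=19 f(6,2)=15 f(6,4)=6 f(6,6)=1
t=7: f(7,-1)=28 f(7,1)=34 f(7,3)=21 f(7,5)=7 f(7,7)=1
t=8: f(8,-2)=28 f(8,0)=62 f(8,2)=55 f(8,4)=28 f(8,6)=8 f(8,8)=1
t=9: f(9,-1)=90 f(9,1)=117 f(9,3)=83 f(9,5)=36 f(9,7)=9 f(9,9)=1
t=10: f(10,-2)=90 f(10,0)=207 f(10,2)=200 f(10,4)=119 f(10,6)=45 f(10,8)=10 f(10,10)=1
t=11: f(11,-1)=297 f(11,1)=407 f(11,3)=319 f(11,5)=164 f(11,7)=55 f(11,9)=11 f(11,11)=1
t=12: f(12,-2)=297 f(12,0)=704 f(12,2)=726 f(12,4)=483 f(12,6)=219 f(12,8)=66 f(12,10)=12 f(12,12)=1
t=13: f(13,-1)=1001 f(13,1)=1430 f(13,3)=1209 f(13,5)=702 f(13,7)=285 f(13,9)=78 f(13,11)=13 f(13,13)=1
t=14: f(14,-2)=1001 f(14,0)=2431 f(14,2)=2639 f(14,4)=1911 f(14,6)=987 f(14,8)=363 f(14,10)=91 f(14,12)=14 f(14,14)=1
t=15: f(15,-1)=3432 f(15,1)=5070 f(15,3)=4550 f(15,5)=2898 f(15,7)=1350 f(15,9)=454 f(15,11)=105 f(15,13)=15 f(15,15)=1
t=16: f(16,-2)=3432 f(16,0)=8502 f(16,2)=9620 f(16,4)=7448 f(16,6)=4248 f(16,8)=1804 f(16,10)=559 f(16,12)=120 f(16,14)=16 f(16,16)=1
t=17: f(17,-1)=11934 f(17,1)=18122 f(17,3)=17068 f(17,5)=11696 f(17,7)=6052 f(17,9)=2363 f(17,11)=679 f(17,13)=136 f(17,15)=17 f(17,17)=1
t=18: f(18,-2)=11934 f(18,0)=30056 f(18,2)=35190 f(18,4)=28764 f(18,6)=17748 f(18,8)=8415 f(18,10)=3042 f(18,12)=815 f(18,14)=153 f(18,16)=18 f(18,18)=1
t=19: f(19,-1)=41990 f(19,1)=65246 f(19,3)=63954 f(19,5)=46512 f(19,7)=26163 f(19,9)=11457 f(19,11)=3857 f(19,13)=968 f(19,15)=171 f(19,17)=19 f(19,19)=1
t=20: f(20,-2)=41990 f(20,0)=107236 f(20,2)=129200 f(20,4)=110466 f(20,6)=72675 f(20,8)=37620 f(20,10)=15314 f(20,12)=4825 f(20,14)=1139 f(20,16)=190 f(20,18)=20 f(20,20)=1
t=21: f(21,-1)=149226 f(21,1)=236436 f(21,3)=239666 f(21,5)=183141 f(21,7)=110295 f(21,9)=52934 f(21,11)=20139 f(21,13)=5964 f(21,15)=1329 f(21,17)=210 f(21,19)=21 f(21,21)=1
t=22: f(22,-2)=149226 f(22,0)=385662 f(22,2)=476102 f(22,4)=422807 f(22,6)=293436 f(22,8)=163229 f(22,10)=73073 f(22,12)=26103 f(22,14)=7293 f(22,16)=1539 f(22,18)=231 f(22,20)=22 f(22,22)=1
t=23: f(23,-1)=534888 f(23,1)=861764 f(23,3)=898909 f(23,5)=716243 f(23,7)=456665 f(23,9)=236302 f(23,11)=99176 f(23,13)=33396 f(23,15)=8832 f(23,17)=1770 f(23,19)=253 f(23,21)=23 f(23,23)=1
t=24: f(24,-2)=534888 f(24,0)=1396652 f(24,2)=1760673 f(24,4)=1615152 f(24,6)=1172908 f(24,8)=692967 f(24,10)=335478 f(24,12)=132572 f(24,14)=42228 f(24,16)=10602 f(24,18)=2023 f(24,20)=276 f(24,22)=24 f(24,24)=1
Σ_s f(24,s) = 7696444
P = 7696444/16777216 = 1924111/4194304

Answer: 1924111/4194304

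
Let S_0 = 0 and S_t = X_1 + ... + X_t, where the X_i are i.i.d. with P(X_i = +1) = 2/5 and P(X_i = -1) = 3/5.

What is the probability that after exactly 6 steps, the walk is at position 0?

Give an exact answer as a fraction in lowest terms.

Answer: 864/3125

Derivation:
To be at 0 after 6 steps: need exactly 3 steps of +1 and 3 of -1.
Number of such sequences: C(6,3) = 20
Each has probability (2/5)^3 · (3/5)^3 = 216/15625
P = 20 · 216/15625 = 864/3125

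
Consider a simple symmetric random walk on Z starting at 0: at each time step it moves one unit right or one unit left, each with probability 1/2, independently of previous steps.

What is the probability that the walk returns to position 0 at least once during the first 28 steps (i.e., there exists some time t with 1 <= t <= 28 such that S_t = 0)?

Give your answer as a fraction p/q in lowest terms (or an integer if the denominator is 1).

Answer: 28539857/33554432

Derivation:
Count via complement. Let g(t,s) = #length-t paths at position s with S_1..S_t all ≠ 0.
g(t,s) = g(t-1,s-1) + g(t-1,s+1) for s ≠ 0; g(t,0) = 0.
t=0: g(0,0)=1
t=1: g(1,-1)=1 g(1,1)=1
t=2: g(2,-2)=1 g(2,2)=1
t=3: g(3,-3)=1 g(3,-1)=1 g(3,1)=1 g(3,3)=1
t=4: g(4,-4)=1 g(4,-2)=2 g(4,2)=2 g(4,4)=1
t=5: g(5,-5)=1 g(5,-3)=3 g(5,-1)=2 g(5,1)=2 g(5,3)=3 g(5,5)=1
t=6: g(6,-6)=1 g(6,-4)=4 g(6,-2)=5 g(6,2)=5 g(6,4)=4 g(6,6)=1
t=7: g(7,-7)=1 g(7,-5)=5 g(7,-3)=9 g(7,-1)=5 g(7,1)=5 g(7,3)=9 g(7,5)=5 g(7,7)=1
t=8: g(8,-8)=1 g(8,-6)=6 g(8,-4)=14 g(8,-2)=14 g(8,2)=14 g(8,4)=14 g(8,6)=6 g(8,8)=1
t=9: g(9,-9)=1 g(9,-7)=7 g(9,-5)=20 g(9,-3)=28 g(9,-1)=14 g(9,1)=14 g(9,3)=28 g(9,5)=20 g(9,7)=7 g(9,9)=1
t=10: g(10,-10)=1 g(10,-8)=8 g(10,-6)=27 g(10,-4)=48 g(10,-2)=42 g(10,2)=42 g(10,4)=48 g(10,6)=27 g(10,8)=8 g(10,10)=1
t=11: g(11,-11)=1 g(11,-9)=9 g(11,-7)=35 g(11,-5)=75 g(11,-3)=90 g(11,-1)=42 g(11,1)=42 g(11,3)=90 g(11,5)=75 g(11,7)=35 g(11,9)=9 g(11,11)=1
t=12: g(12,-12)=1 g(12,-10)=10 g(12,-8)=44 g(12,-6)=110 g(12,-4)=165 g(12,-2)=132 g(12,2)=132 g(12,4)=165 g(12,6)=110 g(12,8)=44 g(12,10)=10 g(12,12)=1
t=13: g(13,-13)=1 g(13,-11)=11 g(13,-9)=54 g(13,-7)=154 g(13,-5)=275 g(13,-3)=297 g(13,-1)=132 g(13,1)=132 g(13,3)=297 g(13,5)=275 g(13,7)=154 g(13,9)=54 g(13,11)=11 g(13,13)=1
t=14: g(14,-14)=1 g(14,-12)=12 g(14,-10)=65 g(14,-8)=208 g(14,-6)=429 g(14,-4)=572 g(14,-2)=429 g(14,2)=429 g(14,4)=572 g(14,6)=429 g(14,8)=208 g(14,10)=65 g(14,12)=12 g(14,14)=1
t=15: g(15,-15)=1 g(15,-13)=13 g(15,-11)=77 g(15,-9)=273 g(15,-7)=637 g(15,-5)=1001 g(15,-3)=1001 g(15,-1)=429 g(15,1)=429 g(15,3)=1001 g(15,5)=1001 g(15,7)=637 g(15,9)=273 g(15,11)=77 g(15,13)=13 g(15,15)=1
t=16: g(16,-16)=1 g(16,-14)=14 g(16,-12)=90 g(16,-10)=350 g(16,-8)=910 g(16,-6)=1638 g(16,-4)=2002 g(16,-2)=1430 g(16,2)=1430 g(16,4)=2002 g(16,6)=1638 g(16,8)=910 g(16,10)=350 g(16,12)=90 g(16,14)=14 g(16,16)=1
t=17: g(17,-17)=1 g(17,-15)=15 g(17,-13)=104 g(17,-11)=440 g(17,-9)=1260 g(17,-7)=2548 g(17,-5)=3640 g(17,-3)=3432 g(17,-1)=1430 g(17,1)=1430 g(17,3)=3432 g(17,5)=3640 g(17,7)=2548 g(17,9)=1260 g(17,11)=440 g(17,13)=104 g(17,15)=15 g(17,17)=1
t=18: g(18,-18)=1 g(18,-16)=16 g(18,-14)=119 g(18,-12)=544 g(18,-10)=1700 g(18,-8)=3808 g(18,-6)=6188 g(18,-4)=7072 g(18,-2)=4862 g(18,2)=4862 g(18,4)=7072 g(18,6)=6188 g(18,8)=3808 g(18,10)=1700 g(18,12)=544 g(18,14)=119 g(18,16)=16 g(18,18)=1
t=19: g(19,-19)=1 g(19,-17)=17 g(19,-15)=135 g(19,-13)=663 g(19,-11)=2244 g(19,-9)=5508 g(19,-7)=9996 g(19,-5)=13260 g(19,-3)=11934 g(19,-1)=4862 g(19,1)=4862 g(19,3)=11934 g(19,5)=13260 g(19,7)=9996 g(19,9)=5508 g(19,11)=2244 g(19,13)=663 g(19,15)=135 g(19,17)=17 g(19,19)=1
t=20: g(20,-20)=1 g(20,-18)=18 g(20,-16)=152 g(20,-14)=798 g(20,-12)=2907 g(20,-10)=7752 g(20,-8)=15504 g(20,-6)=23256 g(20,-4)=25194 g(20,-2)=16796 g(20,2)=16796 g(20,4)=25194 g(20,6)=23256 g(20,8)=15504 g(20,10)=7752 g(20,12)=2907 g(20,14)=798 g(20,16)=152 g(20,18)=18 g(20,20)=1
t=21: g(21,-21)=1 g(21,-19)=19 g(21,-17)=170 g(21,-15)=950 g(21,-13)=3705 g(21,-11)=10659 g(21,-9)=23256 g(21,-7)=38760 g(21,-5)=48450 g(21,-3)=41990 g(21,-1)=16796 g(21,1)=16796 g(21,3)=41990 g(21,5)=48450 g(21,7)=38760 g(21,9)=23256 g(21,11)=10659 g(21,13)=3705 g(21,15)=950 g(21,17)=170 g(21,19)=19 g(21,21)=1
t=22: g(22,-22)=1 g(22,-20)=20 g(22,-18)=189 g(22,-16)=1120 g(22,-14)=4655 g(22,-12)=14364 g(22,-10)=33915 g(22,-8)=62016 g(22,-6)=87210 g(22,-4)=90440 g(22,-2)=58786 g(22,2)=58786 g(22,4)=90440 g(22,6)=87210 g(22,8)=62016 g(22,10)=33915 g(22,12)=14364 g(22,14)=4655 g(22,16)=1120 g(22,18)=189 g(22,20)=20 g(22,22)=1
t=23: g(23,-23)=1 g(23,-21)=21 g(23,-19)=209 g(23,-17)=1309 g(23,-15)=5775 g(23,-13)=19019 g(23,-11)=48279 g(23,-9)=95931 g(23,-7)=149226 g(23,-5)=177650 g(23,-3)=149226 g(23,-1)=58786 g(23,1)=58786 g(23,3)=149226 g(23,5)=177650 g(23,7)=149226 g(23,9)=95931 g(23,11)=48279 g(23,13)=19019 g(23,15)=5775 g(23,17)=1309 g(23,19)=209 g(23,21)=21 g(23,23)=1
t=24: g(24,-24)=1 g(24,-22)=22 g(24,-20)=230 g(24,-18)=1518 g(24,-16)=7084 g(24,-14)=24794 g(24,-12)=67298 g(24,-10)=144210 g(24,-8)=245157 g(24,-6)=326876 g(24,-4)=326876 g(24,-2)=208012 g(24,2)=208012 g(24,4)=326876 g(24,6)=326876 g(24,8)=245157 g(24,10)=144210 g(24,12)=67298 g(24,14)=24794 g(24,16)=7084 g(24,18)=1518 g(24,20)=230 g(24,22)=22 g(24,24)=1
t=25: g(25,-25)=1 g(25,-23)=23 g(25,-21)=252 g(25,-19)=1748 g(25,-17)=8602 g(25,-15)=31878 g(25,-13)=92092 g(25,-11)=211508 g(25,-9)=389367 g(25,-7)=572033 g(25,-5)=653752 g(25,-3)=534888 g(25,-1)=208012 g(25,1)=208012 g(25,3)=534888 g(25,5)=653752 g(25,7)=572033 g(25,9)=389367 g(25,11)=211508 g(25,13)=92092 g(25,15)=31878 g(25,17)=8602 g(25,19)=1748 g(25,21)=252 g(25,23)=23 g(25,25)=1
t=26: g(26,-26)=1 g(26,-24)=24 g(26,-22)=275 g(26,-20)=2000 g(26,-18)=10350 g(26,-16)=40480 g(26,-14)=123970 g(26,-12)=303600 g(26,-10)=600875 g(26,-8)=961400 g(26,-6)=1225785 g(26,-4)=1188640 g(26,-2)=742900 g(26,2)=742900 g(26,4)=1188640 g(26,6)=1225785 g(26,8)=961400 g(26,10)=600875 g(26,12)=303600 g(26,14)=123970 g(26,16)=40480 g(26,18)=10350 g(26,20)=2000 g(26,22)=275 g(26,24)=24 g(26,26)=1
t=27: g(27,-27)=1 g(27,-25)=25 g(27,-23)=299 g(27,-21)=2275 g(27,-19)=12350 g(27,-17)=50830 g(27,-15)=164450 g(27,-13)=427570 g(27,-11)=904475 g(27,-9)=1562275 g(27,-7)=2187185 g(27,-5)=2414425 g(27,-3)=1931540 g(27,-1)=742900 g(27,1)=742900 g(27,3)=1931540 g(27,5)=2414425 g(27,7)=2187185 g(27,9)=1562275 g(27,11)=904475 g(27,13)=427570 g(27,15)=164450 g(27,17)=50830 g(27,19)=12350 g(27,21)=2275 g(27,23)=299 g(27,25)=25 g(27,27)=1
t=28: g(28,-28)=1 g(28,-26)=26 g(28,-24)=324 g(28,-22)=2574 g(28,-20)=14625 g(28,-18)=63180 g(28,-16)=215280 g(28,-14)=592020 g(28,-12)=1332045 g(28,-10)=2466750 g(28,-8)=3749460 g(28,-6)=4601610 g(28,-4)=4345965 g(28,-2)=2674440 g(28,2)=2674440 g(28,4)=4345965 g(28,6)=4601610 g(28,8)=3749460 g(28,10)=2466750 g(28,12)=1332045 g(28,14)=592020 g(28,16)=215280 g(28,18)=63180 g(28,20)=14625 g(28,22)=2574 g(28,24)=324 g(28,26)=26 g(28,28)=1
Paths never hitting 0: Σ_s g(28,s) = 40116600
Paths hitting 0: 2^28 - 40116600 = 228318856
P = 228318856/268435456 = 28539857/33554432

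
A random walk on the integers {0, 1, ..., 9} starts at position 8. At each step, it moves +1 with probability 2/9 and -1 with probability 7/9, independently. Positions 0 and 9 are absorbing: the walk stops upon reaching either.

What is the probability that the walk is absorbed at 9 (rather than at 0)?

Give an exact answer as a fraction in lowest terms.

Answer: 2305818/8070619

Derivation:
Biased walk: p = 2/9, q = 7/9, r = q/p = 7/2
Gambler's ruin: P(hit 9 before 0 | start at 8) = (1 - r^a)/(1 - r^N)
r^8 = 5764801/256; r^9 = 40353607/512
P = (1 - 5764801/256) / (1 - 40353607/512) = -5764545/256 / -40353095/512 = 2305818/8070619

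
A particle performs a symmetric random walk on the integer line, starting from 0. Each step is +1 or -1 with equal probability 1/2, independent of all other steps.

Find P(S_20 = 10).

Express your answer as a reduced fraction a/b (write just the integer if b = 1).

Answer: 969/65536

Derivation:
To reach position 10 after 20 steps: need 15 steps of +1 and 5 of -1.
Favorable paths: C(20,15) = 15504
Total paths: 2^20 = 1048576
P = 15504/1048576 = 969/65536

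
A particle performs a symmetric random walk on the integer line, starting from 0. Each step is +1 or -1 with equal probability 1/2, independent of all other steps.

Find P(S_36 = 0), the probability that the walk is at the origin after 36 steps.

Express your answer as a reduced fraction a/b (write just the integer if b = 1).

To return to 0 after 36 steps: need exactly 18 steps of +1 and 18 of -1.
Favorable paths: C(36,18) = 9075135300
Total paths: 2^36 = 68719476736
P = 9075135300/68719476736 = 2268783825/17179869184

Answer: 2268783825/17179869184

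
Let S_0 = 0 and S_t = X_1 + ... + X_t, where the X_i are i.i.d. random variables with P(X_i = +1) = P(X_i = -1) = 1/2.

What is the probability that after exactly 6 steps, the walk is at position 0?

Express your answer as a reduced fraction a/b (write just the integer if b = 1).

Answer: 5/16

Derivation:
To return to 0 after 6 steps: need exactly 3 steps of +1 and 3 of -1.
Favorable paths: C(6,3) = 20
Total paths: 2^6 = 64
P = 20/64 = 5/16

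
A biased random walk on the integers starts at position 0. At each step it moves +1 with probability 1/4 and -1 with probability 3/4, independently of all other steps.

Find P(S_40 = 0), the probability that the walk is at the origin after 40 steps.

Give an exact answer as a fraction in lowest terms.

Answer: 120160281605393234205/302231454903657293676544

Derivation:
To be at 0 after 40 steps: need exactly 20 steps of +1 and 20 of -1.
Number of such sequences: C(40,20) = 137846528820
Each has probability (1/4)^20 · (3/4)^20 = 3486784401/1208925819614629174706176
P = 137846528820 · 3486784401/1208925819614629174706176 = 120160281605393234205/302231454903657293676544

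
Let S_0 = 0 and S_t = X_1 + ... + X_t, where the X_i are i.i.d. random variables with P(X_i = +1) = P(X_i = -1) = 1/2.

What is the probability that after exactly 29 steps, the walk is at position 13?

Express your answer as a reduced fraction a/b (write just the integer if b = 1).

Answer: 4292145/536870912

Derivation:
To reach position 13 after 29 steps: need 21 steps of +1 and 8 of -1.
Favorable paths: C(29,21) = 4292145
Total paths: 2^29 = 536870912
P = 4292145/536870912 = 4292145/536870912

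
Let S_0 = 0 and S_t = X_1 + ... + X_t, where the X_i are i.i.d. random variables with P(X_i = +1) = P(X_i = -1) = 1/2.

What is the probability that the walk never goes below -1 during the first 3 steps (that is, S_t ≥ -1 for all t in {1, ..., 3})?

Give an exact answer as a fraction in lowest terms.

Let f(t,s) = #length-t paths at position s with S_1..S_t all ≥ -1.
f(t,s) = f(t-1,s-1) + f(t-1,s+1) for s ≥ -1; f(t,s) = 0 for s < -1.
t=0: f(0,0)=1
t=1: f(1,-1)=1 f(1,1)=1
t=2: f(2,0)=2 f(2,2)=1
t=3: f(3,-1)=2 f(3,1)=3 f(3,3)=1
Σ_s f(3,s) = 6
P = 6/8 = 3/4

Answer: 3/4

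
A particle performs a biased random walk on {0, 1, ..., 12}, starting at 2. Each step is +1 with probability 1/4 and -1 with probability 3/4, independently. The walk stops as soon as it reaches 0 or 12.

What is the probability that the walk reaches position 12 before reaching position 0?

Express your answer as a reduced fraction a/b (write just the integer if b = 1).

Answer: 1/66430

Derivation:
Biased walk: p = 1/4, q = 3/4, r = q/p = 3
Gambler's ruin: P(hit 12 before 0 | start at 2) = (1 - r^a)/(1 - r^N)
r^2 = 9; r^12 = 531441
P = (1 - 9) / (1 - 531441) = -8 / -531440 = 1/66430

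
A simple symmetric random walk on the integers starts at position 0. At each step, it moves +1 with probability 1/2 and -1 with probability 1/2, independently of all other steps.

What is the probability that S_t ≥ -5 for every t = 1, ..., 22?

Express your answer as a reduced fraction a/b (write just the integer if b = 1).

Let f(t,s) = #length-t paths at position s with S_1..S_t all ≥ -5.
f(t,s) = f(t-1,s-1) + f(t-1,s+1) for s ≥ -5; f(t,s) = 0 for s < -5.
t=0: f(0,0)=1
t=1: f(1,-1)=1 f(1,1)=1
t=2: f(2,-2)=1 f(2,0)=2 f(2,2)=1
t=3: f(3,-3)=1 f(3,-1)=3 f(3,1)=3 f(3,3)=1
t=4: f(4,-4)=1 f(4,-2)=4 f(4,0)=6 f(4,2)=4 f(4,4)=1
t=5: f(5,-5)=1 f(5,-3)=5 f(5,-1)=10 f(5,1)=10 f(5,3)=5 f(5,5)=1
t=6: f(6,-4)=6 f(6,-2)=15 f(6,0)=20 f(6,2)=15 f(6,4)=6 f(6,6)=1
t=7: f(7,-5)=6 f(7,-3)=21 f(7,-1)=35 f(7,1)=35 f(7,3)=21 f(7,5)=7 f(7,7)=1
t=8: f(8,-4)=27 f(8,-2)=56 f(8,0)=70 f(8,2)=56 f(8,4)=28 f(8,6)=8 f(8,8)=1
t=9: f(9,-5)=27 f(9,-3)=83 f(9,-1)=126 f(9,1)=126 f(9,3)=84 f(9,5)=36 f(9,7)=9 f(9,9)=1
t=10: f(10,-4)=110 f(10,-2)=209 f(10,0)=252 f(10,2)=210 f(10,4)=120 f(10,6)=45 f(10,8)=10 f(10,10)=1
t=11: f(11,-5)=110 f(11,-3)=319 f(11,-1)=461 f(11,1)=462 f(11,3)=330 f(11,5)=165 f(11,7)=55 f(11,9)=11 f(11,11)=1
t=12: f(12,-4)=429 f(12,-2)=780 f(12,0)=923 f(12,2)=792 f(12,4)=495 f(12,6)=220 f(12,8)=66 f(12,10)=12 f(12,12)=1
t=13: f(13,-5)=429 f(13,-3)=1209 f(13,-1)=1703 f(13,1)=1715 f(13,3)=1287 f(13,5)=715 f(13,7)=286 f(13,9)=78 f(13,11)=13 f(13,13)=1
t=14: f(14,-4)=1638 f(14,-2)=2912 f(14,0)=3418 f(14,2)=3002 f(14,4)=2002 f(14,6)=1001 f(14,8)=364 f(14,10)=91 f(14,12)=14 f(14,14)=1
t=15: f(15,-5)=1638 f(15,-3)=4550 f(15,-1)=6330 f(15,1)=6420 f(15,3)=5004 f(15,5)=3003 f(15,7)=1365 f(15,9)=455 f(15,11)=105 f(15,13)=15 f(15,15)=1
t=16: f(16,-4)=6188 f(16,-2)=10880 f(16,0)=12750 f(16,2)=11424 f(16,4)=8007 f(16,6)=4368 f(16,8)=1820 f(16,10)=560 f(16,12)=120 f(16,14)=16 f(16,16)=1
t=17: f(17,-5)=6188 f(17,-3)=17068 f(17,-1)=23630 f(17,1)=24174 f(17,3)=19431 f(17,5)=12375 f(17,7)=6188 f(17,9)=2380 f(17,11)=680 f(17,13)=136 f(17,15)=17 f(17,17)=1
t=18: f(18,-4)=23256 f(18,-2)=40698 f(18,0)=47804 f(18,2)=43605 f(18,4)=31806 f(18,6)=18563 f(18,8)=8568 f(18,10)=3060 f(18,12)=816 f(18,14)=153 f(18,16)=18 f(18,18)=1
t=19: f(19,-5)=23256 f(19,-3)=63954 f(19,-1)=88502 f(19,1)=91409 f(19,3)=75411 f(19,5)=50369 f(19,7)=27131 f(19,9)=11628 f(19,11)=3876 f(19,13)=969 f(19,15)=171 f(19,17)=19 f(19,19)=1
t=20: f(20,-4)=87210 f(20,-2)=152456 f(20,0)=179911 f(20,2)=166820 f(20,4)=125780 f(20,6)=77500 f(20,8)=38759 f(20,10)=15504 f(20,12)=4845 f(20,14)=1140 f(20,16)=190 f(20,18)=20 f(20,20)=1
t=21: f(21,-5)=87210 f(21,-3)=239666 f(21,-1)=332367 f(21,1)=346731 f(21,3)=292600 f(21,5)=203280 f(21,7)=116259 f(21,9)=54263 f(21,11)=20349 f(21,13)=5985 f(21,15)=1330 f(21,17)=210 f(21,19)=21 f(21,21)=1
t=22: f(22,-4)=326876 f(22,-2)=572033 f(22,0)=679098 f(22,2)=639331 f(22,4)=495880 f(22,6)=319539 f(22,8)=170522 f(22,10)=74612 f(22,12)=26334 f(22,14)=7315 f(22,16)=1540 f(22,18)=231 f(22,20)=22 f(22,22)=1
Σ_s f(22,s) = 3313334
P = 3313334/4194304 = 1656667/2097152

Answer: 1656667/2097152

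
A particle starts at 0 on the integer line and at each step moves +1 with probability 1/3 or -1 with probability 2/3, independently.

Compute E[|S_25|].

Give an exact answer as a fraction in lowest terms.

Answer: 2404306276525/282429536481

Derivation:
S_25 takes values m ≡ 1 (mod 2) with |m| ≤ 25; P(S_25=m) = C(25,(25+m)/2) · (1/3)^((25+m)/2) · (2/3)^((25-m)/2).
Distribution: P(S=-25)=33554432/847288609443, P(S=-23)=419430400/847288609443, P(S=-21)=838860800/282429536481, P(S=-19)=9646899200/847288609443, P(S=-17)=26528972800/847288609443, P(S=-15)=18570280960/282429536481, P(S=-13)=92851404800/847288609443, P(S=-11)=126012620800/847288609443, P(S=-9)=15751577600/94143178827, P(S=-7)=133888409600/847288609443, P(S=-5)=107110727680/847288609443, P(S=-3)=24343347200/282429536481, P(S=-1)=42600857600/847288609443, P(S=1)=21300428800/847288609443, P(S=3)=3042918400/282429536481, P(S=5)=3347210240/847288609443, P(S=7)=1046003200/847288609443, P(S=9)=30764800/94143178827, P(S=11)=61529600/847288609443, P(S=13)=11334400/847288609443, P(S=15)=566720/282429536481, P(S=17)=202400/847288609443, P(S=19)=18400/847288609443, P(S=21)=400/282429536481, P(S=23)=50/847288609443, P(S=25)=1/847288609443
E[|S_25|] = Σ_m |m|·P(S_25=m) = 2404306276525/282429536481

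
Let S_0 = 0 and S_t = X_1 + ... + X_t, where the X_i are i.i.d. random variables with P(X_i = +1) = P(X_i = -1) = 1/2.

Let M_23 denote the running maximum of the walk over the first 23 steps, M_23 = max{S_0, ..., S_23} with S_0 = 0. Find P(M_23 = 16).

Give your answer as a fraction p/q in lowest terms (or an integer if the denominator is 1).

Let M_23 = max(S_0,...,S_23). Use the reflection principle: for j ≥ 1, #{paths with M_23 ≥ j} = #{S_23 ≥ j} + #{S_23 ≥ j+1}.
By reflection, #{M_23 ≥ 16} = #{S_23 ≥ 16} + #{S_23 ≥ 17} = 2048 + 2048 = 4096.
#{M_23 ≥ 17} = #{S_23 ≥ 17} + #{S_23 ≥ 18} = 2048 + 277 = 2325.
#{M_23 = 16} = 4096 - 2325 = 1771.
P(M_23 = 16) = 1771/8388608 = 1771/8388608

Answer: 1771/8388608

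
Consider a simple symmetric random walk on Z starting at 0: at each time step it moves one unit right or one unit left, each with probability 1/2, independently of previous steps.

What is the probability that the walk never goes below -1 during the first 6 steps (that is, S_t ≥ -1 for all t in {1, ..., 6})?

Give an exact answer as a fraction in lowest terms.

Answer: 35/64

Derivation:
Let f(t,s) = #length-t paths at position s with S_1..S_t all ≥ -1.
f(t,s) = f(t-1,s-1) + f(t-1,s+1) for s ≥ -1; f(t,s) = 0 for s < -1.
t=0: f(0,0)=1
t=1: f(1,-1)=1 f(1,1)=1
t=2: f(2,0)=2 f(2,2)=1
t=3: f(3,-1)=2 f(3,1)=3 f(3,3)=1
t=4: f(4,0)=5 f(4,2)=4 f(4,4)=1
t=5: f(5,-1)=5 f(5,1)=9 f(5,3)=5 f(5,5)=1
t=6: f(6,0)=14 f(6,2)=14 f(6,4)=6 f(6,6)=1
Σ_s f(6,s) = 35
P = 35/64 = 35/64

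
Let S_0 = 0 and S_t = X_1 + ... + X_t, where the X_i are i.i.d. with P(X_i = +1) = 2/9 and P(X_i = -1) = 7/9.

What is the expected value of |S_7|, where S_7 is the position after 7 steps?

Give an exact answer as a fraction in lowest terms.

S_7 takes values m ≡ 1 (mod 2) with |m| ≤ 7; P(S_7=m) = C(7,(7+m)/2) · (2/9)^((7+m)/2) · (7/9)^((7-m)/2).
Distribution: P(S=-7)=823543/4782969, P(S=-5)=1647086/4782969, P(S=-3)=470596/1594323, P(S=-1)=672280/4782969, P(S=1)=192080/4782969, P(S=3)=10976/1594323, P(S=5)=3136/4782969, P(S=7)=128/4782969
E[|S_7|] = Σ_m |m|·P(S_7=m) = 2135035/531441

Answer: 2135035/531441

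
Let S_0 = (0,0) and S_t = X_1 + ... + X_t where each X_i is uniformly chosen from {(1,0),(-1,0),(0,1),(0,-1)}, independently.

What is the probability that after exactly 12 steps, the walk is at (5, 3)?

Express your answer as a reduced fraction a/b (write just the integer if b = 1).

Let h be the number of horizontal steps (so 12-h are vertical). To end at (5,3) need (h+5)/2 right-steps and ((12-h)+3)/2 up-steps.
Sum over h with 5 ≤ h ≤ 9, h ≡ 1 (mod 2), 12-h ≡ 1 (mod 2):
h=5: C(12,5)·C(5,5)·C(7,5) = 792·1·21 = 16632
h=7: C(12,7)·C(7,6)·C(5,4) = 792·7·5 = 27720
h=9: C(12,9)·C(9,7)·C(3,3) = 220·36·1 = 7920
Total favorable: 52272
Total paths: 4^12 = 16777216
P = 52272/16777216 = 3267/1048576

Answer: 3267/1048576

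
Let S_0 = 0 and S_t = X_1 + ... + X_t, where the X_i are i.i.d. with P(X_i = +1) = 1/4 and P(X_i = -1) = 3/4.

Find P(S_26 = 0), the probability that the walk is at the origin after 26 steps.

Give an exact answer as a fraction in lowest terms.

Answer: 2072739474225/562949953421312

Derivation:
To be at 0 after 26 steps: need exactly 13 steps of +1 and 13 of -1.
Number of such sequences: C(26,13) = 10400600
Each has probability (1/4)^13 · (3/4)^13 = 1594323/4503599627370496
P = 10400600 · 1594323/4503599627370496 = 2072739474225/562949953421312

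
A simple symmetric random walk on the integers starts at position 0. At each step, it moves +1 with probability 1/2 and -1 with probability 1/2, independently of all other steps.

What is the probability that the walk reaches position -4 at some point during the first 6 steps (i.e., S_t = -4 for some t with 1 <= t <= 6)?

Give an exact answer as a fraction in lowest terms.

Count via complement. Let g(t,s) = #length-t paths at position s with S_1..S_t all ≠ -4.
g(t,s) = g(t-1,s-1) + g(t-1,s+1) for s ≠ -4; g(t,-4) = 0.
t=0: g(0,0)=1
t=1: g(1,-1)=1 g(1,1)=1
t=2: g(2,-2)=1 g(2,0)=2 g(2,2)=1
t=3: g(3,-3)=1 g(3,-1)=3 g(3,1)=3 g(3,3)=1
t=4: g(4,-2)=4 g(4,0)=6 g(4,2)=4 g(4,4)=1
t=5: g(5,-3)=4 g(5,-1)=10 g(5,1)=10 g(5,3)=5 g(5,5)=1
t=6: g(6,-2)=14 g(6,0)=20 g(6,2)=15 g(6,4)=6 g(6,6)=1
Paths never hitting -4: Σ_s g(6,s) = 56
Paths hitting -4: 2^6 - 56 = 8
P = 8/64 = 1/8

Answer: 1/8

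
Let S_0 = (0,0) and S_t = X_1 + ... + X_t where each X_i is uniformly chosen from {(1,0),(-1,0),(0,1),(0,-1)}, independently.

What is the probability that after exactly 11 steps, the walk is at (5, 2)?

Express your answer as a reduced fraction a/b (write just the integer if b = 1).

Answer: 9075/2097152

Derivation:
Let h be the number of horizontal steps (so 11-h are vertical). To end at (5,2) need (h+5)/2 right-steps and ((11-h)+2)/2 up-steps.
Sum over h with 5 ≤ h ≤ 9, h ≡ 1 (mod 2), 11-h ≡ 0 (mod 2):
h=5: C(11,5)·C(5,5)·C(6,4) = 462·1·15 = 6930
h=7: C(11,7)·C(7,6)·C(4,3) = 330·7·4 = 9240
h=9: C(11,9)·C(9,7)·C(2,2) = 55·36·1 = 1980
Total favorable: 18150
Total paths: 4^11 = 4194304
P = 18150/4194304 = 9075/2097152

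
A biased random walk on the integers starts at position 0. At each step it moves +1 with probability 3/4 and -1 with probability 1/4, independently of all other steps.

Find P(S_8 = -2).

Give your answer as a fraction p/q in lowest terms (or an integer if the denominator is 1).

Answer: 189/8192

Derivation:
To reach position -2 after 8 steps: need 3 steps of +1 and 5 steps of -1.
Number of such sequences: C(8,3) = 56
Each has probability (3/4)^3 · (1/4)^5 = 27/65536
P = 56 · 27/65536 = 189/8192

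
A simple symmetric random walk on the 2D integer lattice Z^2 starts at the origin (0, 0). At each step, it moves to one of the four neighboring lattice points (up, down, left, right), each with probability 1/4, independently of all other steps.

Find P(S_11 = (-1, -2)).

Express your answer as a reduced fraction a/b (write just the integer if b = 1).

Answer: 38115/1048576

Derivation:
Let h be the number of horizontal steps (so 11-h are vertical). To end at (-1,-2) need (h-1)/2 right-steps and ((11-h)-2)/2 up-steps.
Sum over h with 1 ≤ h ≤ 9, h ≡ 1 (mod 2), 11-h ≡ 0 (mod 2):
h=1: C(11,1)·C(1,0)·C(10,4) = 11·1·210 = 2310
h=3: C(11,3)·C(3,1)·C(8,3) = 165·3·56 = 27720
h=5: C(11,5)·C(5,2)·C(6,2) = 462·10·15 = 69300
h=7: C(11,7)·C(7,3)·C(4,1) = 330·35·4 = 46200
h=9: C(11,9)·C(9,4)·C(2,0) = 55·126·1 = 6930
Total favorable: 152460
Total paths: 4^11 = 4194304
P = 152460/4194304 = 38115/1048576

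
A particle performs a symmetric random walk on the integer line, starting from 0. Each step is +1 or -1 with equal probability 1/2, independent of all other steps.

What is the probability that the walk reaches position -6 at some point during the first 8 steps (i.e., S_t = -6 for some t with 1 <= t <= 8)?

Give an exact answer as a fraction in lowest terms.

Answer: 5/128

Derivation:
Count via complement. Let g(t,s) = #length-t paths at position s with S_1..S_t all ≠ -6.
g(t,s) = g(t-1,s-1) + g(t-1,s+1) for s ≠ -6; g(t,-6) = 0.
t=0: g(0,0)=1
t=1: g(1,-1)=1 g(1,1)=1
t=2: g(2,-2)=1 g(2,0)=2 g(2,2)=1
t=3: g(3,-3)=1 g(3,-1)=3 g(3,1)=3 g(3,3)=1
t=4: g(4,-4)=1 g(4,-2)=4 g(4,0)=6 g(4,2)=4 g(4,4)=1
t=5: g(5,-5)=1 g(5,-3)=5 g(5,-1)=10 g(5,1)=10 g(5,3)=5 g(5,5)=1
t=6: g(6,-4)=6 g(6,-2)=15 g(6,0)=20 g(6,2)=15 g(6,4)=6 g(6,6)=1
t=7: g(7,-5)=6 g(7,-3)=21 g(7,-1)=35 g(7,1)=35 g(7,3)=21 g(7,5)=7 g(7,7)=1
t=8: g(8,-4)=27 g(8,-2)=56 g(8,0)=70 g(8,2)=56 g(8,4)=28 g(8,6)=8 g(8,8)=1
Paths never hitting -6: Σ_s g(8,s) = 246
Paths hitting -6: 2^8 - 246 = 10
P = 10/256 = 5/128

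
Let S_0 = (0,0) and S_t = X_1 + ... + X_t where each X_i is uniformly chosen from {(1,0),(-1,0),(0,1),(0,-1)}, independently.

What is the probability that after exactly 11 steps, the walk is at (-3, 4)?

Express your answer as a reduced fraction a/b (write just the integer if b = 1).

Let h be the number of horizontal steps (so 11-h are vertical). To end at (-3,4) need (h-3)/2 right-steps and ((11-h)+4)/2 up-steps.
Sum over h with 3 ≤ h ≤ 7, h ≡ 1 (mod 2), 11-h ≡ 0 (mod 2):
h=3: C(11,3)·C(3,0)·C(8,6) = 165·1·28 = 4620
h=5: C(11,5)·C(5,1)·C(6,5) = 462·5·6 = 13860
h=7: C(11,7)·C(7,2)·C(4,4) = 330·21·1 = 6930
Total favorable: 25410
Total paths: 4^11 = 4194304
P = 25410/4194304 = 12705/2097152

Answer: 12705/2097152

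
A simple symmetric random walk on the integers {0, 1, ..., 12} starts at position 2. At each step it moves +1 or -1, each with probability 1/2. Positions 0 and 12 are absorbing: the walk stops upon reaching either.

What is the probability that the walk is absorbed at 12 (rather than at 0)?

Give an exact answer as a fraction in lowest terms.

Symmetric walk (p = 1/2): the harmonic-function argument gives P(hit 12 before 0 | start at 2) = a/N.
P = 2/12 = 1/6

Answer: 1/6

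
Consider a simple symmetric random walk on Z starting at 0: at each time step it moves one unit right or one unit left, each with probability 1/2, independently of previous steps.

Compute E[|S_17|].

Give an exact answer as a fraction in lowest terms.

S_17 takes values m ≡ 1 (mod 2) with |m| ≤ 17; P(S_17=m) = C(17,(17+m)/2)/2^17.
Total paths: 2^17 = 131072
Distribution: P(S=-17)=1/131072, P(S=-15)=17/131072, P(S=-13)=136/131072, P(S=-11)=680/131072, P(S=-9)=2380/131072, P(S=-7)=6188/131072, P(S=-5)=12376/131072, P(S=-3)=19448/131072, P(S=-1)=24310/131072, P(S=1)=24310/131072, P(S=3)=19448/131072, P(S=5)=12376/131072, P(S=7)=6188/131072, P(S=9)=2380/131072, P(S=11)=680/131072, P(S=13)=136/131072, P(S=15)=17/131072, P(S=17)=1/131072
E[|S_17|] = Σ_m |m|·P(S_17=m) = 437580/131072 = 109395/32768

Answer: 109395/32768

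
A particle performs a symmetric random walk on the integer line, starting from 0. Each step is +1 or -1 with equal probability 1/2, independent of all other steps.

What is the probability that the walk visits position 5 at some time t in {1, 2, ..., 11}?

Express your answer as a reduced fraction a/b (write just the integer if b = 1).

Answer: 299/2048

Derivation:
Count via complement. Let g(t,s) = #length-t paths at position s with S_1..S_t all ≠ 5.
g(t,s) = g(t-1,s-1) + g(t-1,s+1) for s ≠ 5; g(t,5) = 0.
t=0: g(0,0)=1
t=1: g(1,-1)=1 g(1,1)=1
t=2: g(2,-2)=1 g(2,0)=2 g(2,2)=1
t=3: g(3,-3)=1 g(3,-1)=3 g(3,1)=3 g(3,3)=1
t=4: g(4,-4)=1 g(4,-2)=4 g(4,0)=6 g(4,2)=4 g(4,4)=1
t=5: g(5,-5)=1 g(5,-3)=5 g(5,-1)=10 g(5,1)=10 g(5,3)=5
t=6: g(6,-6)=1 g(6,-4)=6 g(6,-2)=15 g(6,0)=20 g(6,2)=15 g(6,4)=5
t=7: g(7,-7)=1 g(7,-5)=7 g(7,-3)=21 g(7,-1)=35 g(7,1)=35 g(7,3)=20
t=8: g(8,-8)=1 g(8,-6)=8 g(8,-4)=28 g(8,-2)=56 g(8,0)=70 g(8,2)=55 g(8,4)=20
t=9: g(9,-9)=1 g(9,-7)=9 g(9,-5)=36 g(9,-3)=84 g(9,-1)=126 g(9,1)=125 g(9,3)=75
t=10: g(10,-10)=1 g(10,-8)=10 g(10,-6)=45 g(10,-4)=120 g(10,-2)=210 g(10,0)=251 g(10,2)=200 g(10,4)=75
t=11: g(11,-11)=1 g(11,-9)=11 g(11,-7)=55 g(11,-5)=165 g(11,-3)=330 g(11,-1)=461 g(11,1)=451 g(11,3)=275
Paths never hitting 5: Σ_s g(11,s) = 1749
Paths hitting 5: 2^11 - 1749 = 299
P = 299/2048 = 299/2048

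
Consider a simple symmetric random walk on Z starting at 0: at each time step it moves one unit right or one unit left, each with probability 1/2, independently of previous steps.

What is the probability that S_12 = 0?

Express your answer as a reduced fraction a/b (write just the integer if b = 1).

Answer: 231/1024

Derivation:
To return to 0 after 12 steps: need exactly 6 steps of +1 and 6 of -1.
Favorable paths: C(12,6) = 924
Total paths: 2^12 = 4096
P = 924/4096 = 231/1024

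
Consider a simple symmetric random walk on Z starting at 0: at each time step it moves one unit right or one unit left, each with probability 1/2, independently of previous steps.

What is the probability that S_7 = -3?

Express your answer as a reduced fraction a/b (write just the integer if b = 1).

To reach position -3 after 7 steps: need 2 steps of +1 and 5 of -1.
Favorable paths: C(7,2) = 21
Total paths: 2^7 = 128
P = 21/128 = 21/128

Answer: 21/128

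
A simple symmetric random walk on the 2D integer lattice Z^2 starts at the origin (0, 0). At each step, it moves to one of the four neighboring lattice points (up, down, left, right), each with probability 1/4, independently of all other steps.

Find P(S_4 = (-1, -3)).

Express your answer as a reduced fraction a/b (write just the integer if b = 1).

Answer: 1/64

Derivation:
Let h be the number of horizontal steps (so 4-h are vertical). To end at (-1,-3) need (h-1)/2 right-steps and ((4-h)-3)/2 up-steps.
Sum over h with 1 ≤ h ≤ 1, h ≡ 1 (mod 2), 4-h ≡ 1 (mod 2):
h=1: C(4,1)·C(1,0)·C(3,0) = 4·1·1 = 4
Total favorable: 4
Total paths: 4^4 = 256
P = 4/256 = 1/64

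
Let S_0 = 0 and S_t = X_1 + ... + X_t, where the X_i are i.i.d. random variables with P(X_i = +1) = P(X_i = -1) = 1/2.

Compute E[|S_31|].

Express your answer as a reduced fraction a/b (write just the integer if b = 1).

Answer: 300540195/67108864

Derivation:
S_31 takes values m ≡ 1 (mod 2) with |m| ≤ 31; P(S_31=m) = C(31,(31+m)/2)/2^31.
Total paths: 2^31 = 2147483648
Distribution: P(S=-31)=1/2147483648, P(S=-29)=31/2147483648, P(S=-27)=465/2147483648, P(S=-25)=4495/2147483648, P(S=-23)=31465/2147483648, P(S=-21)=169911/2147483648, P(S=-19)=736281/2147483648, P(S=-17)=2629575/2147483648, P(S=-15)=7888725/2147483648, P(S=-13)=20160075/2147483648, P(S=-11)=44352165/2147483648, P(S=-9)=84672315/2147483648, P(S=-7)=141120525/2147483648, P(S=-5)=206253075/2147483648, P(S=-3)=265182525/2147483648, P(S=-1)=300540195/2147483648, P(S=1)=300540195/2147483648, P(S=3)=265182525/2147483648, P(S=5)=206253075/2147483648, P(S=7)=141120525/2147483648, P(S=9)=84672315/2147483648, P(S=11)=44352165/2147483648, P(S=13)=20160075/2147483648, P(S=15)=7888725/2147483648, P(S=17)=2629575/2147483648, P(S=19)=736281/2147483648, P(S=21)=169911/2147483648, P(S=23)=31465/2147483648, P(S=25)=4495/2147483648, P(S=27)=465/2147483648, P(S=29)=31/2147483648, P(S=31)=1/2147483648
E[|S_31|] = Σ_m |m|·P(S_31=m) = 9617286240/2147483648 = 300540195/67108864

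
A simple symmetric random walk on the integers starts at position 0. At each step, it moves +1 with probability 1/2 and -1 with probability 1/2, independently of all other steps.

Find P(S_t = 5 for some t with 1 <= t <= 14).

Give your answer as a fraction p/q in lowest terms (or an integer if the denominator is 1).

Answer: 1471/8192

Derivation:
Count via complement. Let g(t,s) = #length-t paths at position s with S_1..S_t all ≠ 5.
g(t,s) = g(t-1,s-1) + g(t-1,s+1) for s ≠ 5; g(t,5) = 0.
t=0: g(0,0)=1
t=1: g(1,-1)=1 g(1,1)=1
t=2: g(2,-2)=1 g(2,0)=2 g(2,2)=1
t=3: g(3,-3)=1 g(3,-1)=3 g(3,1)=3 g(3,3)=1
t=4: g(4,-4)=1 g(4,-2)=4 g(4,0)=6 g(4,2)=4 g(4,4)=1
t=5: g(5,-5)=1 g(5,-3)=5 g(5,-1)=10 g(5,1)=10 g(5,3)=5
t=6: g(6,-6)=1 g(6,-4)=6 g(6,-2)=15 g(6,0)=20 g(6,2)=15 g(6,4)=5
t=7: g(7,-7)=1 g(7,-5)=7 g(7,-3)=21 g(7,-1)=35 g(7,1)=35 g(7,3)=20
t=8: g(8,-8)=1 g(8,-6)=8 g(8,-4)=28 g(8,-2)=56 g(8,0)=70 g(8,2)=55 g(8,4)=20
t=9: g(9,-9)=1 g(9,-7)=9 g(9,-5)=36 g(9,-3)=84 g(9,-1)=126 g(9,1)=125 g(9,3)=75
t=10: g(10,-10)=1 g(10,-8)=10 g(10,-6)=45 g(10,-4)=120 g(10,-2)=210 g(10,0)=251 g(10,2)=200 g(10,4)=75
t=11: g(11,-11)=1 g(11,-9)=11 g(11,-7)=55 g(11,-5)=165 g(11,-3)=330 g(11,-1)=461 g(11,1)=451 g(11,3)=275
t=12: g(12,-12)=1 g(12,-10)=12 g(12,-8)=66 g(12,-6)=220 g(12,-4)=495 g(12,-2)=791 g(12,0)=912 g(12,2)=726 g(12,4)=275
t=13: g(13,-13)=1 g(13,-11)=13 g(13,-9)=78 g(13,-7)=286 g(13,-5)=715 g(13,-3)=1286 g(13,-1)=1703 g(13,1)=1638 g(13,3)=1001
t=14: g(14,-14)=1 g(14,-12)=14 g(14,-10)=91 g(14,-8)=364 g(14,-6)=1001 g(14,-4)=2001 g(14,-2)=2989 g(14,0)=3341 g(14,2)=2639 g(14,4)=1001
Paths never hitting 5: Σ_s g(14,s) = 13442
Paths hitting 5: 2^14 - 13442 = 2942
P = 2942/16384 = 1471/8192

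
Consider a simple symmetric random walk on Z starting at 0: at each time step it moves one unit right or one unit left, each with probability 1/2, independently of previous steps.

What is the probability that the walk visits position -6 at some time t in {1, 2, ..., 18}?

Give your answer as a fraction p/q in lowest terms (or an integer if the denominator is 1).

Answer: 10949/65536

Derivation:
Count via complement. Let g(t,s) = #length-t paths at position s with S_1..S_t all ≠ -6.
g(t,s) = g(t-1,s-1) + g(t-1,s+1) for s ≠ -6; g(t,-6) = 0.
t=0: g(0,0)=1
t=1: g(1,-1)=1 g(1,1)=1
t=2: g(2,-2)=1 g(2,0)=2 g(2,2)=1
t=3: g(3,-3)=1 g(3,-1)=3 g(3,1)=3 g(3,3)=1
t=4: g(4,-4)=1 g(4,-2)=4 g(4,0)=6 g(4,2)=4 g(4,4)=1
t=5: g(5,-5)=1 g(5,-3)=5 g(5,-1)=10 g(5,1)=10 g(5,3)=5 g(5,5)=1
t=6: g(6,-4)=6 g(6,-2)=15 g(6,0)=20 g(6,2)=15 g(6,4)=6 g(6,6)=1
t=7: g(7,-5)=6 g(7,-3)=21 g(7,-1)=35 g(7,1)=35 g(7,3)=21 g(7,5)=7 g(7,7)=1
t=8: g(8,-4)=27 g(8,-2)=56 g(8,0)=70 g(8,2)=56 g(8,4)=28 g(8,6)=8 g(8,8)=1
t=9: g(9,-5)=27 g(9,-3)=83 g(9,-1)=126 g(9,1)=126 g(9,3)=84 g(9,5)=36 g(9,7)=9 g(9,9)=1
t=10: g(10,-4)=110 g(10,-2)=209 g(10,0)=252 g(10,2)=210 g(10,4)=120 g(10,6)=45 g(10,8)=10 g(10,10)=1
t=11: g(11,-5)=110 g(11,-3)=319 g(11,-1)=461 g(11,1)=462 g(11,3)=330 g(11,5)=165 g(11,7)=55 g(11,9)=11 g(11,11)=1
t=12: g(12,-4)=429 g(12,-2)=780 g(12,0)=923 g(12,2)=792 g(12,4)=495 g(12,6)=220 g(12,8)=66 g(12,10)=12 g(12,12)=1
t=13: g(13,-5)=429 g(13,-3)=1209 g(13,-1)=1703 g(13,1)=1715 g(13,3)=1287 g(13,5)=715 g(13,7)=286 g(13,9)=78 g(13,11)=13 g(13,13)=1
t=14: g(14,-4)=1638 g(14,-2)=2912 g(14,0)=3418 g(14,2)=3002 g(14,4)=2002 g(14,6)=1001 g(14,8)=364 g(14,10)=91 g(14,12)=14 g(14,14)=1
t=15: g(15,-5)=1638 g(15,-3)=4550 g(15,-1)=6330 g(15,1)=6420 g(15,3)=5004 g(15,5)=3003 g(15,7)=1365 g(15,9)=455 g(15,11)=105 g(15,13)=15 g(15,15)=1
t=16: g(16,-4)=6188 g(16,-2)=10880 g(16,0)=12750 g(16,2)=11424 g(16,4)=8007 g(16,6)=4368 g(16,8)=1820 g(16,10)=560 g(16,12)=120 g(16,14)=16 g(16,16)=1
t=17: g(17,-5)=6188 g(17,-3)=17068 g(17,-1)=23630 g(17,1)=24174 g(17,3)=19431 g(17,5)=12375 g(17,7)=6188 g(17,9)=2380 g(17,11)=680 g(17,13)=136 g(17,15)=17 g(17,17)=1
t=18: g(18,-4)=23256 g(18,-2)=40698 g(18,0)=47804 g(18,2)=43605 g(18,4)=31806 g(18,6)=18563 g(18,8)=8568 g(18,10)=3060 g(18,12)=816 g(18,14)=153 g(18,16)=18 g(18,18)=1
Paths never hitting -6: Σ_s g(18,s) = 218348
Paths hitting -6: 2^18 - 218348 = 43796
P = 43796/262144 = 10949/65536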